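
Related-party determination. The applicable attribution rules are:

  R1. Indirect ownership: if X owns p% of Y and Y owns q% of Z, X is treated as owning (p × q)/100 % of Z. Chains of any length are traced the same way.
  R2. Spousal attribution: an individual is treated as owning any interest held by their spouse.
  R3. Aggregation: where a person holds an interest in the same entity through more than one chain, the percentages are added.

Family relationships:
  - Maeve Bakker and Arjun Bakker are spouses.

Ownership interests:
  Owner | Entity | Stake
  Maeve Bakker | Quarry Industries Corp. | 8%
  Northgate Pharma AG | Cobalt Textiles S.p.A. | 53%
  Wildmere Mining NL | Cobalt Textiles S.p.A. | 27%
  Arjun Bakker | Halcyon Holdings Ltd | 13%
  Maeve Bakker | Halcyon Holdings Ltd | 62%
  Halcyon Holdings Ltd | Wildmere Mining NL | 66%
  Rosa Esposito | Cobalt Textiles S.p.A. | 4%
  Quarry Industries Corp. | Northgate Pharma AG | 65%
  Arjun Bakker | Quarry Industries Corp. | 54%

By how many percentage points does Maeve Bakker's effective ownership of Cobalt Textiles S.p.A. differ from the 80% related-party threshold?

By spousal attribution (R2), Maeve Bakker is treated as also owning Arjun Bakker's interest in Halcyon Holdings Ltd, giving 62% + 13% = 75%.
By spousal attribution (R2), Maeve Bakker is treated as also owning Arjun Bakker's interest in Quarry Industries Corp, giving 8% + 54% = 62%.
Chain via Halcyon Holdings Ltd → Wildmere Mining NL (R1): 75% × 66% × 27% = 13.365% of Cobalt Textiles S.p.A.
Chain via Quarry Industries Corp. → Northgate Pharma AG (R1): 62% × 65% × 53% = 21.359% of Cobalt Textiles S.p.A.
Aggregating (R3): 13.365% + 21.359% = 34.724%.
34.724% falls short of the 80% threshold by 45.276 percentage points.

45.276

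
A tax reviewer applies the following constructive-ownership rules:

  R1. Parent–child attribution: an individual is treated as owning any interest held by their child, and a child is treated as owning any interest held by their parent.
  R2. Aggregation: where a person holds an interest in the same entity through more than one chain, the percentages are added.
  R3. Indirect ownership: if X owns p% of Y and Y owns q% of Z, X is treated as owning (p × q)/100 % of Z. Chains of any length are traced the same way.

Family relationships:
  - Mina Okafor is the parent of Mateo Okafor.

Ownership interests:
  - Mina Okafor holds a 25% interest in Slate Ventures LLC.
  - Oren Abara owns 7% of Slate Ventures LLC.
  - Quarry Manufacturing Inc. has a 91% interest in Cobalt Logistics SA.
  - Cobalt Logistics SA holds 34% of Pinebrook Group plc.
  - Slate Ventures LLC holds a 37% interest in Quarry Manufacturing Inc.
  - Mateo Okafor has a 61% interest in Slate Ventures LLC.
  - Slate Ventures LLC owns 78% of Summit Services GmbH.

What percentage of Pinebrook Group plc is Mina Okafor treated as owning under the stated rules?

9.845108%

By parent–child attribution (R1), Mina Okafor is treated as also owning Mateo Okafor's interest in Slate Ventures LLC, giving 25% + 61% = 86%.
Chain via Slate Ventures LLC → Quarry Manufacturing Inc. → Cobalt Logistics SA (R3): 86% × 37% × 91% × 34% = 9.845108% of Pinebrook Group plc.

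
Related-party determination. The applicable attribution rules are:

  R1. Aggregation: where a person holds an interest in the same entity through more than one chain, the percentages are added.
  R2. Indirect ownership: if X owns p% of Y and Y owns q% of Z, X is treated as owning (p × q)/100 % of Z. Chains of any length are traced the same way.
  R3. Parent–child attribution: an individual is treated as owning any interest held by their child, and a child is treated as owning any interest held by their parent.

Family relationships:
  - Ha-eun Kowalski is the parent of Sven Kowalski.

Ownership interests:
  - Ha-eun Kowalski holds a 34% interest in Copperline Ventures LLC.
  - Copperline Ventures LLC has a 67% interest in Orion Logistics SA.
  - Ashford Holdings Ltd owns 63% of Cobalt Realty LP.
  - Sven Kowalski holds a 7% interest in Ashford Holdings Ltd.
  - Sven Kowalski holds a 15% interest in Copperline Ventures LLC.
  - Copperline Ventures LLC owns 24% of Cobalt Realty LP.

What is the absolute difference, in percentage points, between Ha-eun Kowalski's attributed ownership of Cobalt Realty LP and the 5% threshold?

11.17

By parent–child attribution (R3), Ha-eun Kowalski is treated as also owning Sven Kowalski's interest in Copperline Ventures LLC, giving 34% + 15% = 49%.
By parent–child attribution (R3), Ha-eun Kowalski is treated as owning Sven Kowalski's 7% interest in Ashford Holdings Ltd.
Chain via Copperline Ventures LLC (R2): 49% × 24% = 11.76% of Cobalt Realty LP.
Chain via Ashford Holdings Ltd (R2): 7% × 63% = 4.41% of Cobalt Realty LP.
Aggregating (R1): 11.76% + 4.41% = 16.17%.
16.17% exceeds the 5% threshold by 11.17 percentage points.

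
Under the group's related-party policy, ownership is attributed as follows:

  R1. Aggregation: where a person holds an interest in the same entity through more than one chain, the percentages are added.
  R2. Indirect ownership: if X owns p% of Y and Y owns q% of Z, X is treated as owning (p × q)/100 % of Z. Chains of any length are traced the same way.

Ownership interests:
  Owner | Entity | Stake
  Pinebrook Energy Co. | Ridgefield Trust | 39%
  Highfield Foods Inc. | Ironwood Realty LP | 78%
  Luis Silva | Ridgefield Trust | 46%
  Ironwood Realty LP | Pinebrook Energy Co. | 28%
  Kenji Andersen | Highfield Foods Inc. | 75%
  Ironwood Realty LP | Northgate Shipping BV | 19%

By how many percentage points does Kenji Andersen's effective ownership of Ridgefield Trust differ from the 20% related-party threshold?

13.6118

Chain via Highfield Foods Inc. → Ironwood Realty LP → Pinebrook Energy Co. (R2): 75% × 78% × 28% × 39% = 6.3882% of Ridgefield Trust.
6.3882% falls short of the 20% threshold by 13.6118 percentage points.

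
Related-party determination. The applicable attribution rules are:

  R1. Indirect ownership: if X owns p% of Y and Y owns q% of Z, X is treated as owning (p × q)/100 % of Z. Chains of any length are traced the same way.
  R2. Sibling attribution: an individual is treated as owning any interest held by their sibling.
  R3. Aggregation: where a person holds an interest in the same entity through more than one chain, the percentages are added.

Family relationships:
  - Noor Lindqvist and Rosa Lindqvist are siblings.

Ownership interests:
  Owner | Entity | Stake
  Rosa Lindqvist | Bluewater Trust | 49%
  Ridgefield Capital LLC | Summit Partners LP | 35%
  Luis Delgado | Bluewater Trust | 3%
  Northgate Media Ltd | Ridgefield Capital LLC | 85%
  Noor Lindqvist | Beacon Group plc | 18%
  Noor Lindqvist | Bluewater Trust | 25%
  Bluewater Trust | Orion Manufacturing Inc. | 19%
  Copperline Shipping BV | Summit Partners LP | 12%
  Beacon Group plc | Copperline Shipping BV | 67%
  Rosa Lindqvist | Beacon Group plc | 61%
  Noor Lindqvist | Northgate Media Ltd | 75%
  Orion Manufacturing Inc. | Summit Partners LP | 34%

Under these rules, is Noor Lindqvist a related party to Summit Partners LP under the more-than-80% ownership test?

No

By sibling attribution (R2), Noor Lindqvist is treated as also owning Rosa Lindqvist's interest in Bluewater Trust, giving 25% + 49% = 74%.
By sibling attribution (R2), Noor Lindqvist is treated as also owning Rosa Lindqvist's interest in Beacon Group plc, giving 18% + 61% = 79%.
Chain via Bluewater Trust → Orion Manufacturing Inc. (R1): 74% × 19% × 34% = 4.7804% of Summit Partners LP.
Chain via Beacon Group plc → Copperline Shipping BV (R1): 79% × 67% × 12% = 6.3516% of Summit Partners LP.
Chain via Northgate Media Ltd → Ridgefield Capital LLC (R1): 75% × 85% × 35% = 22.3125% of Summit Partners LP.
Aggregating (R3): 4.7804% + 6.3516% + 22.3125% = 33.4445%.
33.4445% does not exceed the 80% threshold, so Noor is not a related party to Summit Partners LP.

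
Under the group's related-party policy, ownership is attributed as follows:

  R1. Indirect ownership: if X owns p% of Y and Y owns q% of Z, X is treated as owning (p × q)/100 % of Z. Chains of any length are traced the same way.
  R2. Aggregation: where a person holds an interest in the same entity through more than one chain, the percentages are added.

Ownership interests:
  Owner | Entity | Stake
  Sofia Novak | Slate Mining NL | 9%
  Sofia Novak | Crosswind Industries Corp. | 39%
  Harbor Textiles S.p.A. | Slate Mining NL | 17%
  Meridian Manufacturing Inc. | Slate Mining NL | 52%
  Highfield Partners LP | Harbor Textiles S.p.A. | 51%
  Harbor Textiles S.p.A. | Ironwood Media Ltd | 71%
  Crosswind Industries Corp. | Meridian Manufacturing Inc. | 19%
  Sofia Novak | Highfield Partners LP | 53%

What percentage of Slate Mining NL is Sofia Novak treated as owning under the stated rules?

Chain via Highfield Partners LP → Harbor Textiles S.p.A. (R1): 53% × 51% × 17% = 4.5951% of Slate Mining NL.
Chain via Crosswind Industries Corp. → Meridian Manufacturing Inc. (R1): 39% × 19% × 52% = 3.8532% of Slate Mining NL.
Direct interest in Slate Mining NL: 9%.
Aggregating (R2): 4.5951% + 3.8532% + 9% = 17.4483%.

17.4483%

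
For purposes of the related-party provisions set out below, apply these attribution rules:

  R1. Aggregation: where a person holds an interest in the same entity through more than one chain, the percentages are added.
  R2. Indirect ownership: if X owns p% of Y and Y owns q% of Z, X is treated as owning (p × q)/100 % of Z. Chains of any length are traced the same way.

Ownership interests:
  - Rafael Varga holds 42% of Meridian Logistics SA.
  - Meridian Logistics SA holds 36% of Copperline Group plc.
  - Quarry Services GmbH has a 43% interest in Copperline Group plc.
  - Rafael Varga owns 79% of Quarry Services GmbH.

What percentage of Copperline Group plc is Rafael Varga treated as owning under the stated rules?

49.09%

Chain via Meridian Logistics SA (R2): 42% × 36% = 15.12% of Copperline Group plc.
Chain via Quarry Services GmbH (R2): 79% × 43% = 33.97% of Copperline Group plc.
Aggregating (R1): 15.12% + 33.97% = 49.09%.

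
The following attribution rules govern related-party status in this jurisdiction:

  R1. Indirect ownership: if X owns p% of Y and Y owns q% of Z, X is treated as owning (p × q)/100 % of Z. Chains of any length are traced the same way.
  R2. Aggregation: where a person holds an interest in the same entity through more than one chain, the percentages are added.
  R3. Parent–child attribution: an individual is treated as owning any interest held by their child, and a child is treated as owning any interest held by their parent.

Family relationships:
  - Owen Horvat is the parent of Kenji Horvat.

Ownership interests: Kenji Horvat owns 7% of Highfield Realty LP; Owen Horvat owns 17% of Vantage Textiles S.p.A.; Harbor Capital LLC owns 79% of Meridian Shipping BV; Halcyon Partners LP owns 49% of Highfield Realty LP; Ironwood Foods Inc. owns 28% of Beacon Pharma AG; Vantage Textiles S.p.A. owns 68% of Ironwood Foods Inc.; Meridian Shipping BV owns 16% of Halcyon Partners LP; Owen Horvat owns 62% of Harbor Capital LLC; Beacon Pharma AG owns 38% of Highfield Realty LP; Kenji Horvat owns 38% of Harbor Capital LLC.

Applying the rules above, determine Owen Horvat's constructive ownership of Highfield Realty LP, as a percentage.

14.423584%

By parent–child attribution (R3), Owen Horvat is treated as also owning Kenji Horvat's interest in Harbor Capital LLC, giving 62% + 38% = 100%.
By parent–child attribution (R3), Owen Horvat is treated as owning Kenji Horvat's 7% interest in Highfield Realty LP.
Chain via Harbor Capital LLC → Meridian Shipping BV → Halcyon Partners LP (R1): 100% × 79% × 16% × 49% = 6.1936% of Highfield Realty LP.
Chain via Vantage Textiles S.p.A. → Ironwood Foods Inc. → Beacon Pharma AG (R1): 17% × 68% × 28% × 38% = 1.229984% of Highfield Realty LP.
Direct interest in Highfield Realty LP: 7%.
Aggregating (R2): 6.1936% + 1.229984% + 7% = 14.423584%.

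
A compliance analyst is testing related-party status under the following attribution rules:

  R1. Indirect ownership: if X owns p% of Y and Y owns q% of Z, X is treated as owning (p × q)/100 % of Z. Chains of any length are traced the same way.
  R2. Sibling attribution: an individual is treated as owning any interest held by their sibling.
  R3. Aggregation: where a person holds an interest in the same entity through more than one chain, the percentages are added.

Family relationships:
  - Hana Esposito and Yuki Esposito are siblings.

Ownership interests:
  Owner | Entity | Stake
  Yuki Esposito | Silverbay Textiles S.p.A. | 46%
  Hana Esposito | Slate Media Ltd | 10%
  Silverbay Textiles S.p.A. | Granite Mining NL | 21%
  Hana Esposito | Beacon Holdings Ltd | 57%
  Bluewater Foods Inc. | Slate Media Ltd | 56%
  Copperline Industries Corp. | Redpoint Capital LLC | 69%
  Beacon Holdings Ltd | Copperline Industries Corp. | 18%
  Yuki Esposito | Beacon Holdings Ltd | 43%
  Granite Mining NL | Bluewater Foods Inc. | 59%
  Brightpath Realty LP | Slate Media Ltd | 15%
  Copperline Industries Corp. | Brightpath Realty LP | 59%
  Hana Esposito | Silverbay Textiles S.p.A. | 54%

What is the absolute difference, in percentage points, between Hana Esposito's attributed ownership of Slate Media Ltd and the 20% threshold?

By sibling attribution (R2), Hana Esposito is treated as also owning Yuki Esposito's interest in Beacon Holdings Ltd, giving 57% + 43% = 100%.
By sibling attribution (R2), Hana Esposito is treated as also owning Yuki Esposito's interest in Silverbay Textiles S.p.A, giving 54% + 46% = 100%.
Chain via Beacon Holdings Ltd → Copperline Industries Corp. → Brightpath Realty LP (R1): 100% × 18% × 59% × 15% = 1.593% of Slate Media Ltd.
Chain via Silverbay Textiles S.p.A. → Granite Mining NL → Bluewater Foods Inc. (R1): 100% × 21% × 59% × 56% = 6.9384% of Slate Media Ltd.
Direct interest in Slate Media Ltd: 10%.
Aggregating (R3): 1.593% + 6.9384% + 10% = 18.5314%.
18.5314% falls short of the 20% threshold by 1.4686 percentage points.

1.4686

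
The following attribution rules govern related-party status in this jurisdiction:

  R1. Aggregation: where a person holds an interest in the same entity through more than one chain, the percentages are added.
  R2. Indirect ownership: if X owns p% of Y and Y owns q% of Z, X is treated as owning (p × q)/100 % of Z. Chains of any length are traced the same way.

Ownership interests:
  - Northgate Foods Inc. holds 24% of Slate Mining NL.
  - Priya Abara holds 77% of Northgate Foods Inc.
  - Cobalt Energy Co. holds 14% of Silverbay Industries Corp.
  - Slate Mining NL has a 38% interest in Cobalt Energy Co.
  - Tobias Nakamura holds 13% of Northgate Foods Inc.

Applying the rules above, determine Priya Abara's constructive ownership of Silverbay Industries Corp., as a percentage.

0.983136%

Chain via Northgate Foods Inc. → Slate Mining NL → Cobalt Energy Co. (R2): 77% × 24% × 38% × 14% = 0.983136% of Silverbay Industries Corp.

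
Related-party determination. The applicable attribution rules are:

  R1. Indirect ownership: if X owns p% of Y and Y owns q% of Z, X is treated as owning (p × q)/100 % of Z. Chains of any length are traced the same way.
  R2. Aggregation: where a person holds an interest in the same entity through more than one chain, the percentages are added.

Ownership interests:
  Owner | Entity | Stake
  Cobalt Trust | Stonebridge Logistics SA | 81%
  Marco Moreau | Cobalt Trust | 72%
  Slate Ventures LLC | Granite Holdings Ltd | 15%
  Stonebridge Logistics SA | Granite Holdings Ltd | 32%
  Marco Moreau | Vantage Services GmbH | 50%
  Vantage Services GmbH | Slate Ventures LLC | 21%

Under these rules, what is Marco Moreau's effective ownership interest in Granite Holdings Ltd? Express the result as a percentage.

20.2374%

Chain via Cobalt Trust → Stonebridge Logistics SA (R1): 72% × 81% × 32% = 18.6624% of Granite Holdings Ltd.
Chain via Vantage Services GmbH → Slate Ventures LLC (R1): 50% × 21% × 15% = 1.575% of Granite Holdings Ltd.
Aggregating (R2): 18.6624% + 1.575% = 20.2374%.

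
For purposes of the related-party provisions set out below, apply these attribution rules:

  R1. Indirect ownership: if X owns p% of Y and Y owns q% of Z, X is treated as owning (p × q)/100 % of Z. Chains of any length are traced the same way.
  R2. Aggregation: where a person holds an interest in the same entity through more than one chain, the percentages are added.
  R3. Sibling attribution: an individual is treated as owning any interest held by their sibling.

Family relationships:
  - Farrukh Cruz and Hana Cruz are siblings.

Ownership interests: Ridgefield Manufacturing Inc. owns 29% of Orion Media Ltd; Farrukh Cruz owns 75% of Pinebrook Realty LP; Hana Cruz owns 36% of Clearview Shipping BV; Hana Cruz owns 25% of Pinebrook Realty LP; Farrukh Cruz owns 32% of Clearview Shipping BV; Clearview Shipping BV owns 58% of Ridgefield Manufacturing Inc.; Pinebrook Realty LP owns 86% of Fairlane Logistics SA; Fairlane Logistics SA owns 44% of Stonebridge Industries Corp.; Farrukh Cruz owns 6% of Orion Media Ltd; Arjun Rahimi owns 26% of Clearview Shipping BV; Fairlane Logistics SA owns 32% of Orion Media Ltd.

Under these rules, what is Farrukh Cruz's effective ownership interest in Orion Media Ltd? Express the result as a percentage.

44.9576%

By sibling attribution (R3), Farrukh Cruz is treated as also owning Hana Cruz's interest in Pinebrook Realty LP, giving 75% + 25% = 100%.
By sibling attribution (R3), Farrukh Cruz is treated as also owning Hana Cruz's interest in Clearview Shipping BV, giving 32% + 36% = 68%.
Chain via Pinebrook Realty LP → Fairlane Logistics SA (R1): 100% × 86% × 32% = 27.52% of Orion Media Ltd.
Chain via Clearview Shipping BV → Ridgefield Manufacturing Inc. (R1): 68% × 58% × 29% = 11.4376% of Orion Media Ltd.
Direct interest in Orion Media Ltd: 6%.
Aggregating (R2): 27.52% + 11.4376% + 6% = 44.9576%.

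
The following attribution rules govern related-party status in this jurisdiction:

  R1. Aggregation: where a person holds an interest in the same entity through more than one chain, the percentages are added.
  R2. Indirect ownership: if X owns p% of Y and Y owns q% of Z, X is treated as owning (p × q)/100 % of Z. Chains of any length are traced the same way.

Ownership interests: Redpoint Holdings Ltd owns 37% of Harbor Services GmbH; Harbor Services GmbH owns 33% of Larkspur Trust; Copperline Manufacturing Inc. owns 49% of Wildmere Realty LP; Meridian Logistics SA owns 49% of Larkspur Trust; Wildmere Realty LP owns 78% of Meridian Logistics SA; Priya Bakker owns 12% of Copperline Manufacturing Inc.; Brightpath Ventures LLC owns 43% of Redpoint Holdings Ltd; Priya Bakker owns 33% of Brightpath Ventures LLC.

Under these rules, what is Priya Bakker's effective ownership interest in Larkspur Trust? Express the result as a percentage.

3.979935%

Chain via Copperline Manufacturing Inc. → Wildmere Realty LP → Meridian Logistics SA (R2): 12% × 49% × 78% × 49% = 2.247336% of Larkspur Trust.
Chain via Brightpath Ventures LLC → Redpoint Holdings Ltd → Harbor Services GmbH (R2): 33% × 43% × 37% × 33% = 1.732599% of Larkspur Trust.
Aggregating (R1): 2.247336% + 1.732599% = 3.979935%.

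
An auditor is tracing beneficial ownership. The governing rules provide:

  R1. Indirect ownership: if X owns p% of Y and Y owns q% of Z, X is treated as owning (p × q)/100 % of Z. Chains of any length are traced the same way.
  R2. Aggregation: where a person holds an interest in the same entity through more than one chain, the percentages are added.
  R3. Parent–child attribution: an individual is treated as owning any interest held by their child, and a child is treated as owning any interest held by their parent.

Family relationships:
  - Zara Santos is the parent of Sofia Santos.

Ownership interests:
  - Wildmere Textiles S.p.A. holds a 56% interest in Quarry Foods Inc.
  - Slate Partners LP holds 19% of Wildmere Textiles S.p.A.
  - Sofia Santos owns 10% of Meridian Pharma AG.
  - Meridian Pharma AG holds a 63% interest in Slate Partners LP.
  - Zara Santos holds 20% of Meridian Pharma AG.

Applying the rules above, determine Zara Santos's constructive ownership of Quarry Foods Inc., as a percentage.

2.01096%

By parent–child attribution (R3), Zara Santos is treated as also owning Sofia Santos's interest in Meridian Pharma AG, giving 20% + 10% = 30%.
Chain via Meridian Pharma AG → Slate Partners LP → Wildmere Textiles S.p.A. (R1): 30% × 63% × 19% × 56% = 2.01096% of Quarry Foods Inc.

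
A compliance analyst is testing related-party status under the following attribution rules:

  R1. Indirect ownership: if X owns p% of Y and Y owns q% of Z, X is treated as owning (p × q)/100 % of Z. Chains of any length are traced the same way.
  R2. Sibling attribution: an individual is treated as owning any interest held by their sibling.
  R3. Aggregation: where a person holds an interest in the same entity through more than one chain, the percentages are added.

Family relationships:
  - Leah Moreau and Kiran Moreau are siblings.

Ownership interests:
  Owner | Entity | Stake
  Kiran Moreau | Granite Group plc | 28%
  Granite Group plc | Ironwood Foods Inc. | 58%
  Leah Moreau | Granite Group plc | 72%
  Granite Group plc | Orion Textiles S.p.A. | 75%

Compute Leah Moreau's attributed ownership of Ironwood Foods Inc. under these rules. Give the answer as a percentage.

By sibling attribution (R2), Leah Moreau is treated as also owning Kiran Moreau's interest in Granite Group plc, giving 72% + 28% = 100%.
Chain via Granite Group plc (R1): 100% × 58% = 58% of Ironwood Foods Inc.

58%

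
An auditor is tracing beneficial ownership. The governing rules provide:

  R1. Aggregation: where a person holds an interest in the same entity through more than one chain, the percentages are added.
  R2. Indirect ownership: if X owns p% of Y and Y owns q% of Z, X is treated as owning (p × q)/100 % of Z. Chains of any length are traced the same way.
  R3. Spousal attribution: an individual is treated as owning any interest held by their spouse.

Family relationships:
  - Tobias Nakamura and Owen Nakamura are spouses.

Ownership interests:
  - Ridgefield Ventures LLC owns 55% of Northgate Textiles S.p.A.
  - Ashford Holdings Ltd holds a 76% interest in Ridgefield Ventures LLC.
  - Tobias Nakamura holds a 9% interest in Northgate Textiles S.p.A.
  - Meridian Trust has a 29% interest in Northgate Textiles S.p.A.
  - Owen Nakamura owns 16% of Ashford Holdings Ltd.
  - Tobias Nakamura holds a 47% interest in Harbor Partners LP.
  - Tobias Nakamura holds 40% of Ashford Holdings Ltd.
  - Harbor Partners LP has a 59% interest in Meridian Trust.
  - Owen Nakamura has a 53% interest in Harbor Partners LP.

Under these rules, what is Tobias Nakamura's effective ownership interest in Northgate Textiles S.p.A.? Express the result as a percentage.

By spousal attribution (R3), Tobias Nakamura is treated as also owning Owen Nakamura's interest in Ashford Holdings Ltd, giving 40% + 16% = 56%.
By spousal attribution (R3), Tobias Nakamura is treated as also owning Owen Nakamura's interest in Harbor Partners LP, giving 47% + 53% = 100%.
Chain via Ashford Holdings Ltd → Ridgefield Ventures LLC (R2): 56% × 76% × 55% = 23.408% of Northgate Textiles S.p.A.
Chain via Harbor Partners LP → Meridian Trust (R2): 100% × 59% × 29% = 17.11% of Northgate Textiles S.p.A.
Direct interest in Northgate Textiles S.p.A: 9%.
Aggregating (R1): 23.408% + 17.11% + 9% = 49.518%.

49.518%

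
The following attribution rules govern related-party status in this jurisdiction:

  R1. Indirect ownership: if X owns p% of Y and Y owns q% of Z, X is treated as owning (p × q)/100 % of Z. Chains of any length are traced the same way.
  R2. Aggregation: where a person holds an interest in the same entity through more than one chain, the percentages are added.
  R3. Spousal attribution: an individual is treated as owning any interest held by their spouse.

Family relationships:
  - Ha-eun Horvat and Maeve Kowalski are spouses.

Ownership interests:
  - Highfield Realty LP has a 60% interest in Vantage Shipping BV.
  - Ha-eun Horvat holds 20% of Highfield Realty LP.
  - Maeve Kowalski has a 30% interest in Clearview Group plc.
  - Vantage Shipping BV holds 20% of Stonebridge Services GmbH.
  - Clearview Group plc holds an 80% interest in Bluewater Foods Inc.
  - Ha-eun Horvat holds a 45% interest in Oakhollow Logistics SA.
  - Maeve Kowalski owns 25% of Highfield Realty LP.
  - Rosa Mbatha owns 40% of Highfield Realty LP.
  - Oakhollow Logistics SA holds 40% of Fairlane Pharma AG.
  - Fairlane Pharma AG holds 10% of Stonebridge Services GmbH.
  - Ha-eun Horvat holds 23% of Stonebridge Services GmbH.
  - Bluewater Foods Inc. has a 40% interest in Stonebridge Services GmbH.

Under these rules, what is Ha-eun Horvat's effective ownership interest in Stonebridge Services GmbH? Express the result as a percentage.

39.8%

By spousal attribution (R3), Ha-eun Horvat is treated as also owning Maeve Kowalski's interest in Highfield Realty LP, giving 20% + 25% = 45%.
By spousal attribution (R3), Ha-eun Horvat is treated as owning Maeve Kowalski's 30% interest in Clearview Group plc.
Chain via Highfield Realty LP → Vantage Shipping BV (R1): 45% × 60% × 20% = 5.4% of Stonebridge Services GmbH.
Chain via Oakhollow Logistics SA → Fairlane Pharma AG (R1): 45% × 40% × 10% = 1.8% of Stonebridge Services GmbH.
Direct interest in Stonebridge Services GmbH: 23%.
Chain via Clearview Group plc → Bluewater Foods Inc. (R1): 30% × 80% × 40% = 9.6% of Stonebridge Services GmbH.
Aggregating (R2): 5.4% + 1.8% + 23% + 9.6% = 39.8%.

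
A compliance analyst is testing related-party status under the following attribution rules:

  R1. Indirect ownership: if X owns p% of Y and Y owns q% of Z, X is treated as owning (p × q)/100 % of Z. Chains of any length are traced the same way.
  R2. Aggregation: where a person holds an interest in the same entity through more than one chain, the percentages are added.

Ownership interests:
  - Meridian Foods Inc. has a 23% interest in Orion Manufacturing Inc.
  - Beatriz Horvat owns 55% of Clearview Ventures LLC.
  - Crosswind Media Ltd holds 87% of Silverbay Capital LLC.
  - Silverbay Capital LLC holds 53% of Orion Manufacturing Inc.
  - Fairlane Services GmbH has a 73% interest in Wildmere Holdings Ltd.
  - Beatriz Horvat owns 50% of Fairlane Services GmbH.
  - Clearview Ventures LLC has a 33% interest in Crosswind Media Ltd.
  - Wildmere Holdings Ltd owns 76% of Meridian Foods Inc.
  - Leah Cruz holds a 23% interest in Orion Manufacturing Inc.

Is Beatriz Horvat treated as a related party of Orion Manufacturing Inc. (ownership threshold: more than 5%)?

Chain via Clearview Ventures LLC → Crosswind Media Ltd → Silverbay Capital LLC (R1): 55% × 33% × 87% × 53% = 8.368965% of Orion Manufacturing Inc.
Chain via Fairlane Services GmbH → Wildmere Holdings Ltd → Meridian Foods Inc. (R1): 50% × 73% × 76% × 23% = 6.3802% of Orion Manufacturing Inc.
Aggregating (R2): 8.368965% + 6.3802% = 14.749165%.
14.749165% exceeds the 5% threshold, so Beatriz is a related party to Orion Manufacturing Inc.

Yes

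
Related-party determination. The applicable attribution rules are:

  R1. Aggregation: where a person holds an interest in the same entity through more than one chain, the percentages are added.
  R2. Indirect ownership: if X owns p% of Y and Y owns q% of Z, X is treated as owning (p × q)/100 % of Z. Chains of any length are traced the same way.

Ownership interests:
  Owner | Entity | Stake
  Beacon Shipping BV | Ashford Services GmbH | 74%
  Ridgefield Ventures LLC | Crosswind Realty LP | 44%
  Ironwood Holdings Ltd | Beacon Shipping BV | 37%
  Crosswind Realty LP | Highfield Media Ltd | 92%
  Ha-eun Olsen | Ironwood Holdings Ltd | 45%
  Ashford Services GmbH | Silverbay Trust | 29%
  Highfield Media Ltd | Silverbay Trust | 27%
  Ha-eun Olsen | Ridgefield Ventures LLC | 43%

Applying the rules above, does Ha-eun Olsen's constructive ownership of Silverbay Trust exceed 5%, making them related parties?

Yes

Chain via Ridgefield Ventures LLC → Crosswind Realty LP → Highfield Media Ltd (R2): 43% × 44% × 92% × 27% = 4.699728% of Silverbay Trust.
Chain via Ironwood Holdings Ltd → Beacon Shipping BV → Ashford Services GmbH (R2): 45% × 37% × 74% × 29% = 3.57309% of Silverbay Trust.
Aggregating (R1): 4.699728% + 3.57309% = 8.272818%.
8.272818% exceeds the 5% threshold, so Ha-eun is a related party to Silverbay Trust.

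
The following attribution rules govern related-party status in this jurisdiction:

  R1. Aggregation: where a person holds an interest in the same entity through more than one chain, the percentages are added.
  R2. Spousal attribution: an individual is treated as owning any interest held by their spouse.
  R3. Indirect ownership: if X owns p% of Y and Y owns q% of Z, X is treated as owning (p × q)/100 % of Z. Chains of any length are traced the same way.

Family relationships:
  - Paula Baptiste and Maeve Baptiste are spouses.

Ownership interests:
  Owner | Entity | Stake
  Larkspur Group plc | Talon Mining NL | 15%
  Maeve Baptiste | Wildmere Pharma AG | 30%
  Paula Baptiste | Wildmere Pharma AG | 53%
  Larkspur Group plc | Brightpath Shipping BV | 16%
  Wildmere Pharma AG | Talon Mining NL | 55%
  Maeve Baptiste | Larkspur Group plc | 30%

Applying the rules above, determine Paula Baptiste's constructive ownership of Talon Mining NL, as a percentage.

50.15%

By spousal attribution (R2), Paula Baptiste is treated as also owning Maeve Baptiste's interest in Wildmere Pharma AG, giving 53% + 30% = 83%.
By spousal attribution (R2), Paula Baptiste is treated as owning Maeve Baptiste's 30% interest in Larkspur Group plc.
Chain via Wildmere Pharma AG (R3): 83% × 55% = 45.65% of Talon Mining NL.
Chain via Larkspur Group plc (R3): 30% × 15% = 4.5% of Talon Mining NL.
Aggregating (R1): 45.65% + 4.5% = 50.15%.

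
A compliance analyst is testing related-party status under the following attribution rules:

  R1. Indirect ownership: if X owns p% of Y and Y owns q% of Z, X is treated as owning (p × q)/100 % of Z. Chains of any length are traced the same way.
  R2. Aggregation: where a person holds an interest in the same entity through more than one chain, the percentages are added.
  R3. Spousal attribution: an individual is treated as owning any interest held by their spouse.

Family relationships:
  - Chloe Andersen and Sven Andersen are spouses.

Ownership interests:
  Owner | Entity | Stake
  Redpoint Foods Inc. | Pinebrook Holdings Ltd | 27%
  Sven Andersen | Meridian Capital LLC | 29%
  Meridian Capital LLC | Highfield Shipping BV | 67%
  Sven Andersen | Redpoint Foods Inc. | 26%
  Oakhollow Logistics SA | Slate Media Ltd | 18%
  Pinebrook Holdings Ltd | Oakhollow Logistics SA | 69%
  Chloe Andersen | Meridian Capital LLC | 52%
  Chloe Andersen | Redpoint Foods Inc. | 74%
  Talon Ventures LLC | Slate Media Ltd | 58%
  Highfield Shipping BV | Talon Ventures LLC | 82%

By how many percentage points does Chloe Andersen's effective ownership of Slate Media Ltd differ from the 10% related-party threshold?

19.164212

By spousal attribution (R3), Chloe Andersen is treated as also owning Sven Andersen's interest in Meridian Capital LLC, giving 52% + 29% = 81%.
By spousal attribution (R3), Chloe Andersen is treated as also owning Sven Andersen's interest in Redpoint Foods Inc, giving 74% + 26% = 100%.
Chain via Meridian Capital LLC → Highfield Shipping BV → Talon Ventures LLC (R1): 81% × 67% × 82% × 58% = 25.810812% of Slate Media Ltd.
Chain via Redpoint Foods Inc. → Pinebrook Holdings Ltd → Oakhollow Logistics SA (R1): 100% × 27% × 69% × 18% = 3.3534% of Slate Media Ltd.
Aggregating (R2): 25.810812% + 3.3534% = 29.164212%.
29.164212% exceeds the 10% threshold by 19.164212 percentage points.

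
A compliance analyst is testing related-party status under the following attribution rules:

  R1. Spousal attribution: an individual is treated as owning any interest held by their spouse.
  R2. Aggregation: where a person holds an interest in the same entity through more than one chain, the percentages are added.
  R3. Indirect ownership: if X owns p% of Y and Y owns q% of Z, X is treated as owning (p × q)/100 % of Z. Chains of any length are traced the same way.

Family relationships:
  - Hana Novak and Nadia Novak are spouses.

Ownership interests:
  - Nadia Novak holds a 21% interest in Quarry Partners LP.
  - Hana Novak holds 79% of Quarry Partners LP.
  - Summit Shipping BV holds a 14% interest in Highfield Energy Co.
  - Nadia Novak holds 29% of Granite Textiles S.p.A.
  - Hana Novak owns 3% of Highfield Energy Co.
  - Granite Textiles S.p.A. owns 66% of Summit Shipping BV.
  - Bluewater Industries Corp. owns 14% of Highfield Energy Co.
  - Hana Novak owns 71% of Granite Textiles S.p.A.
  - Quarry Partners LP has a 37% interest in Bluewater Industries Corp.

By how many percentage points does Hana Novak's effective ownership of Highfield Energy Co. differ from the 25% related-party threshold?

7.58

By spousal attribution (R1), Hana Novak is treated as also owning Nadia Novak's interest in Quarry Partners LP, giving 79% + 21% = 100%.
By spousal attribution (R1), Hana Novak is treated as also owning Nadia Novak's interest in Granite Textiles S.p.A, giving 71% + 29% = 100%.
Chain via Quarry Partners LP → Bluewater Industries Corp. (R3): 100% × 37% × 14% = 5.18% of Highfield Energy Co.
Chain via Granite Textiles S.p.A. → Summit Shipping BV (R3): 100% × 66% × 14% = 9.24% of Highfield Energy Co.
Direct interest in Highfield Energy Co: 3%.
Aggregating (R2): 5.18% + 9.24% + 3% = 17.42%.
17.42% falls short of the 25% threshold by 7.58 percentage points.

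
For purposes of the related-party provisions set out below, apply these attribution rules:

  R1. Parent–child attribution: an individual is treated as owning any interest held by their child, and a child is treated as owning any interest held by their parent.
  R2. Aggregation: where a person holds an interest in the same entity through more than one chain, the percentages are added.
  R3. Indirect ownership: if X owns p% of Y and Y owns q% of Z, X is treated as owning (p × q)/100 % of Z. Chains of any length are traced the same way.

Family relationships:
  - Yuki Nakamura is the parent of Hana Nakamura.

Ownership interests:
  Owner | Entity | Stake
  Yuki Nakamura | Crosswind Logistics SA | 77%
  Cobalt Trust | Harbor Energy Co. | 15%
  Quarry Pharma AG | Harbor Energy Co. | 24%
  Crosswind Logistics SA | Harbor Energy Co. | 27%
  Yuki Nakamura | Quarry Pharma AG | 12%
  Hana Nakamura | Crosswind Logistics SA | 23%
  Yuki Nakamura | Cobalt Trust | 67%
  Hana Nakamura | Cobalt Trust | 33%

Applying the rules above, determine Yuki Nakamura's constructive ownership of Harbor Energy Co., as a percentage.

44.88%

By parent–child attribution (R1), Yuki Nakamura is treated as also owning Hana Nakamura's interest in Crosswind Logistics SA, giving 77% + 23% = 100%.
By parent–child attribution (R1), Yuki Nakamura is treated as also owning Hana Nakamura's interest in Cobalt Trust, giving 67% + 33% = 100%.
Chain via Crosswind Logistics SA (R3): 100% × 27% = 27% of Harbor Energy Co.
Chain via Quarry Pharma AG (R3): 12% × 24% = 2.88% of Harbor Energy Co.
Chain via Cobalt Trust (R3): 100% × 15% = 15% of Harbor Energy Co.
Aggregating (R2): 27% + 2.88% + 15% = 44.88%.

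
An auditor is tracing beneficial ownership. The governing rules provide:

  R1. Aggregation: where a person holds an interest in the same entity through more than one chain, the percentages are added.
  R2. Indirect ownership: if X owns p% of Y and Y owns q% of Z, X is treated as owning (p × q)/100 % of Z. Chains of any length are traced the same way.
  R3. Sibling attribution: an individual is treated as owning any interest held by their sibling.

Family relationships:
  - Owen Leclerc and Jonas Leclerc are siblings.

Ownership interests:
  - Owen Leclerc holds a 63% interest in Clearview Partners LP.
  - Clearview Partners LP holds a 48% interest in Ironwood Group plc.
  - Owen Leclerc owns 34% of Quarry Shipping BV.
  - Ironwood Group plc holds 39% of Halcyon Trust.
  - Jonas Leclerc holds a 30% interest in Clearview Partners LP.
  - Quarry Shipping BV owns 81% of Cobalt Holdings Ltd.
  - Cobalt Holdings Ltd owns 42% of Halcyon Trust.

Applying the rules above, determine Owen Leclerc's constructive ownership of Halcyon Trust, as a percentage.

28.9764%

By sibling attribution (R3), Owen Leclerc is treated as also owning Jonas Leclerc's interest in Clearview Partners LP, giving 63% + 30% = 93%.
Chain via Clearview Partners LP → Ironwood Group plc (R2): 93% × 48% × 39% = 17.4096% of Halcyon Trust.
Chain via Quarry Shipping BV → Cobalt Holdings Ltd (R2): 34% × 81% × 42% = 11.5668% of Halcyon Trust.
Aggregating (R1): 17.4096% + 11.5668% = 28.9764%.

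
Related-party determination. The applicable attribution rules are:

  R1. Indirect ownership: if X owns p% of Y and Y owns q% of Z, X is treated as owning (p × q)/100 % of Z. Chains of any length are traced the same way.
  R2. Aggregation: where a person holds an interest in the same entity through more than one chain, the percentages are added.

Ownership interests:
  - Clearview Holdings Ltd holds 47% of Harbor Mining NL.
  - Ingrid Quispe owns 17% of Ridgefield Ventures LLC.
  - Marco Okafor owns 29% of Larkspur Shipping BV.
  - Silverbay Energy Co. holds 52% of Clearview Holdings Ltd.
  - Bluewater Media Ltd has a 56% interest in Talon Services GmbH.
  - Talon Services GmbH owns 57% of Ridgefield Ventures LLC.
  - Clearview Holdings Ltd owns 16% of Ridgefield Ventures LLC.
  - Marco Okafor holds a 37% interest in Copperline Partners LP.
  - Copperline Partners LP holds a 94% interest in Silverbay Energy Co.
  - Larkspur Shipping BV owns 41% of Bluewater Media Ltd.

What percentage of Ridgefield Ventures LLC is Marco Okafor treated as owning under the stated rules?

Chain via Copperline Partners LP → Silverbay Energy Co. → Clearview Holdings Ltd (R1): 37% × 94% × 52% × 16% = 2.893696% of Ridgefield Ventures LLC.
Chain via Larkspur Shipping BV → Bluewater Media Ltd → Talon Services GmbH (R1): 29% × 41% × 56% × 57% = 3.795288% of Ridgefield Ventures LLC.
Aggregating (R2): 2.893696% + 3.795288% = 6.688984%.

6.688984%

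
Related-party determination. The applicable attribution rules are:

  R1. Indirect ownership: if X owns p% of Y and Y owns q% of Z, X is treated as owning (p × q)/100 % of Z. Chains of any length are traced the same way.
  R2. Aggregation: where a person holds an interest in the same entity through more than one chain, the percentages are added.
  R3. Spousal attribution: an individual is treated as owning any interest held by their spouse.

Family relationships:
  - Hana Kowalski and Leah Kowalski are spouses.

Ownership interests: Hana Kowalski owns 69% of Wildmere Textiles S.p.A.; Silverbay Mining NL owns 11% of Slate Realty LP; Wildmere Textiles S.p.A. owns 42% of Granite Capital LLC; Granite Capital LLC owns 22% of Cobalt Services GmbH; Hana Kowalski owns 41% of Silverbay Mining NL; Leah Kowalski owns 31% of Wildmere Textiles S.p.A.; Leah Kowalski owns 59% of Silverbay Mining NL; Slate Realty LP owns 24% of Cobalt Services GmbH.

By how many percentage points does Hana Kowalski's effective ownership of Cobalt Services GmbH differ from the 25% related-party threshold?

By spousal attribution (R3), Hana Kowalski is treated as also owning Leah Kowalski's interest in Silverbay Mining NL, giving 41% + 59% = 100%.
By spousal attribution (R3), Hana Kowalski is treated as also owning Leah Kowalski's interest in Wildmere Textiles S.p.A, giving 69% + 31% = 100%.
Chain via Silverbay Mining NL → Slate Realty LP (R1): 100% × 11% × 24% = 2.64% of Cobalt Services GmbH.
Chain via Wildmere Textiles S.p.A. → Granite Capital LLC (R1): 100% × 42% × 22% = 9.24% of Cobalt Services GmbH.
Aggregating (R2): 2.64% + 9.24% = 11.88%.
11.88% falls short of the 25% threshold by 13.12 percentage points.

13.12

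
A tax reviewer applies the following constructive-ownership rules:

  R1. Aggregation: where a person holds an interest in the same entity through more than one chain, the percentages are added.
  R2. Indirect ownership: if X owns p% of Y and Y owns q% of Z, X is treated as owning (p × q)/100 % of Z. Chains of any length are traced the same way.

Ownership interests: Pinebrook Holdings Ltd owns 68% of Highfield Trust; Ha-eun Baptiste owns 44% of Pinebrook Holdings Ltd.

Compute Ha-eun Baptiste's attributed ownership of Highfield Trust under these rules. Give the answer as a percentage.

Chain via Pinebrook Holdings Ltd (R2): 44% × 68% = 29.92% of Highfield Trust.

29.92%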